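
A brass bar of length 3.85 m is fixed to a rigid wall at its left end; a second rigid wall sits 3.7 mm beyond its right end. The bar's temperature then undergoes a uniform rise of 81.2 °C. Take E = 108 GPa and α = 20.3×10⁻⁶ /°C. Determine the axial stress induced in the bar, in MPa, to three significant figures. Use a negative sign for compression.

-74.2 MPa

Free thermal expansion αLΔT = 20.3e-6 · 3850 · 81.2 = 6.346 mm.
The walls engage after the gap closes; constrained expansion = 6.346 − 3.7 = 2.646 mm.
The walls impose strain ε = −(2.646)/3850 = -6.8732e-04; σ = Eε = 108000 · -6.8732e-04 = -74.23 MPa.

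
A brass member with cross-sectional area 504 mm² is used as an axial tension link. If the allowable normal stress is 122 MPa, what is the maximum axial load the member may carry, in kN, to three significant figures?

P_max = σ_allow · A = 122 · 504 = 61490 N = 61.49 kN.

61.5 kN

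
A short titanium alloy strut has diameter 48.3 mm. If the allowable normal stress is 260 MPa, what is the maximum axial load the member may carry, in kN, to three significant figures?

A = 1832 mm².
P_max = σ_allow · A = 260 · 1832 = 476400 N = 476.4 kN.

476 kN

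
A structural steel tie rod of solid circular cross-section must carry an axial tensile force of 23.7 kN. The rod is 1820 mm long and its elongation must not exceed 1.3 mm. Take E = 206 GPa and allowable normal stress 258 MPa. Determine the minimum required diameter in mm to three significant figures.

14.3 mm

Required area A ≥ P/σ_allow = 23700/258 = 91.86 mm².
For a solid circular section, d ≥ √(4A/π) = 10.81 mm.
Elongation limit: A ≥ PL/(Eδ_allow) = 23700·1820/(206000·1.3) = 161.1 mm² ⇒ d ≥ 14.32 mm.
The elongation limit governs.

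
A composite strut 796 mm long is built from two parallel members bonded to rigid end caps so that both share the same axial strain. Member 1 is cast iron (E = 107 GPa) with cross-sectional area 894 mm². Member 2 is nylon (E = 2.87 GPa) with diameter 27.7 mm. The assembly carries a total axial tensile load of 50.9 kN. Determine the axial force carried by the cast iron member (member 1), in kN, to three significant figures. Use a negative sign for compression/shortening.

A_2 = 602.6 mm².
Equal strain + equilibrium ⇒ each member carries load in proportion to AE: A₁E₁ = 95660000 N, A₂E₂ = 1730000 N, ΣAE = 97390000 N.
F₁ = P·A₁E₁/ΣAE = 50900·95660000/97390000 = 50000 N.

50.0 kN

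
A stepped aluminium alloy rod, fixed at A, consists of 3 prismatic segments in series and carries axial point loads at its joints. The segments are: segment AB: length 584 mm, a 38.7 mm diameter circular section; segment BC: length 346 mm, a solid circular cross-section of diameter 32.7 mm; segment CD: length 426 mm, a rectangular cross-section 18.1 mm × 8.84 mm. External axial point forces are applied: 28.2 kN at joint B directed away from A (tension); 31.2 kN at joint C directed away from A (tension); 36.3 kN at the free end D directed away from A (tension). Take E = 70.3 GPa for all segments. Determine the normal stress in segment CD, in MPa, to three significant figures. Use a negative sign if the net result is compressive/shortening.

Internal axial forces (sectioning from the free end, tension +): N_CD = 36.3 kN, N_BC = 67.5 kN, N_AB = 95.7 kN.
A_CD = 160 mm².
σ_CD = N_CD/A_CD = 36300/160 = 226.9 MPa.

227 MPa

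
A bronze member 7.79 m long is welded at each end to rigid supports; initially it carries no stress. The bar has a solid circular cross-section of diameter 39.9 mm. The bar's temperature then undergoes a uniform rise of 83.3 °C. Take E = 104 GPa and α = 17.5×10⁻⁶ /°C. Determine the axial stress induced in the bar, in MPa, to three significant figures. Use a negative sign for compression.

-152 MPa

Free thermal expansion αLΔT = 17.5e-6 · 7790 · 83.3 = 11.36 mm.
The walls impose strain ε = −(11.36)/7790 = -1.4577e-03; σ = Eε = 104000 · -1.4577e-03 = -151.6 MPa.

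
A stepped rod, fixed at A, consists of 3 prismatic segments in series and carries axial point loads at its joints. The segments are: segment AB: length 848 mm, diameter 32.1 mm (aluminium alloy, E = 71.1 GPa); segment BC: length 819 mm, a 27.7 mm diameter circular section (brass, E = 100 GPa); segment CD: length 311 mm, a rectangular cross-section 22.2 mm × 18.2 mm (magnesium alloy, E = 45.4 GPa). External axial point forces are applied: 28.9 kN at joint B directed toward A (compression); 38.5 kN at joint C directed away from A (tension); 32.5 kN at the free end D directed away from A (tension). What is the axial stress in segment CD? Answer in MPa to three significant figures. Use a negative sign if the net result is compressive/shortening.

Internal axial forces (sectioning from the free end, tension +): N_CD = 32.5 kN, N_BC = 71 kN, N_AB = 42.1 kN.
A_CD = 404 mm².
σ_CD = N_CD/A_CD = 32500/404 = 80.44 MPa.

80.4 MPa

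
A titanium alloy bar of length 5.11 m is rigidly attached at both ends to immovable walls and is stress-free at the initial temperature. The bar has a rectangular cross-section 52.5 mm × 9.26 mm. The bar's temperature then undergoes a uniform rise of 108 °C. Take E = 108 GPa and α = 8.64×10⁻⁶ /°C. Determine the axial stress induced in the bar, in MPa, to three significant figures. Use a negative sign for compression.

-101 MPa

Free thermal expansion αLΔT = 8.64e-6 · 5110 · 108 = 4.768 mm.
The walls impose strain ε = −(4.768)/5110 = -9.3312e-04; σ = Eε = 108000 · -9.3312e-04 = -100.8 MPa.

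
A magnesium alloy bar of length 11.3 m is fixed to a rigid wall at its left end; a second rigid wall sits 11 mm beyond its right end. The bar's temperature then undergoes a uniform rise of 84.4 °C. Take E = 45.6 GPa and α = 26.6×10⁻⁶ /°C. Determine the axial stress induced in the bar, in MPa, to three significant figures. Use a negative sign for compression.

-58.0 MPa

Free thermal expansion αLΔT = 26.6e-6 · 11300 · 84.4 = 25.37 mm.
The walls engage after the gap closes; constrained expansion = 25.37 − 11 = 14.37 mm.
The walls impose strain ε = −(14.37)/11300 = -1.2716e-03; σ = Eε = 45600 · -1.2716e-03 = -57.98 MPa.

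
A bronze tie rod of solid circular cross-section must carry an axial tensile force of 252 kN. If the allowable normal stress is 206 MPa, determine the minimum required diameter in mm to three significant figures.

39.5 mm

Required area A ≥ P/σ_allow = 252000/206 = 1223 mm².
For a solid circular section, d ≥ √(4A/π) = 39.47 mm.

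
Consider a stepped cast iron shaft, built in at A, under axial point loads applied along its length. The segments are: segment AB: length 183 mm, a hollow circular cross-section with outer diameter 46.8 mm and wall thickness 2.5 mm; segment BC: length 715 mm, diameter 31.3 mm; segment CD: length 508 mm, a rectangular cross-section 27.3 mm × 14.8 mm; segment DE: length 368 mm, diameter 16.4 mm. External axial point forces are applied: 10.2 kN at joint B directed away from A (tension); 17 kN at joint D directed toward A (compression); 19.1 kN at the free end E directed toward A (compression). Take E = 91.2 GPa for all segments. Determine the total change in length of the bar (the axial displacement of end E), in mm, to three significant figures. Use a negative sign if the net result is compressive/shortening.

Internal axial forces (sectioning from the free end, tension +): N_DE = -19.1 kN, N_CD = -36.1 kN, N_BC = -36.1 kN, N_AB = -25.9 kN.
A_AB = 347.9 mm².
A_BC = 769.4 mm².
A_CD = 404 mm².
A_DE = 211.2 mm².
δ_AB = -25900·183/(347.9·91200) = -0.1494 mm
δ_BC = -36100·715/(769.4·91200) = -0.3678 mm
δ_CD = -36100·508/(404·91200) = -0.4977 mm
δ_DE = -19100·368/(211.2·91200) = -0.3648 mm
δ = Σδ_i = -1.38 mm.

-1.38 mm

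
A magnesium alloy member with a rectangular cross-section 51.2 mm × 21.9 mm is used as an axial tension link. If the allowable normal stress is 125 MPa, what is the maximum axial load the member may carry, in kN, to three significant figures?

140 kN

A = 1121 mm².
P_max = σ_allow · A = 125 · 1121 = 140200 N = 140.2 kN.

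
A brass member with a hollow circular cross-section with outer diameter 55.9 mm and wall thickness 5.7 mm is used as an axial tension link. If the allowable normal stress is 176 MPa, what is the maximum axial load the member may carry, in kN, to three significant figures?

A = 898.9 mm².
P_max = σ_allow · A = 176 · 898.9 = 158200 N = 158.2 kN.

158 kN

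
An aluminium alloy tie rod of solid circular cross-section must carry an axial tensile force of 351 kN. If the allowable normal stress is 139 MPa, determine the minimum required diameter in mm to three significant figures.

Required area A ≥ P/σ_allow = 351000/139 = 2525 mm².
For a solid circular section, d ≥ √(4A/π) = 56.7 mm.

56.7 mm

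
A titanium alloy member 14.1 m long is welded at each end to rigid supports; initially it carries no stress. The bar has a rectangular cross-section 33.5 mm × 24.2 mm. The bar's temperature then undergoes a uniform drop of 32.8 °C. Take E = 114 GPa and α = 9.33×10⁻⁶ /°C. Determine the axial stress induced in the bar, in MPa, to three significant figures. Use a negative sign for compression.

Free thermal expansion αLΔT = 9.33e-6 · 14100 · -32.8 = -4.315 mm.
The walls impose strain ε = −(-4.315)/14100 = 3.0602e-04; σ = Eε = 114000 · 3.0602e-04 = 34.89 MPa.

34.9 MPa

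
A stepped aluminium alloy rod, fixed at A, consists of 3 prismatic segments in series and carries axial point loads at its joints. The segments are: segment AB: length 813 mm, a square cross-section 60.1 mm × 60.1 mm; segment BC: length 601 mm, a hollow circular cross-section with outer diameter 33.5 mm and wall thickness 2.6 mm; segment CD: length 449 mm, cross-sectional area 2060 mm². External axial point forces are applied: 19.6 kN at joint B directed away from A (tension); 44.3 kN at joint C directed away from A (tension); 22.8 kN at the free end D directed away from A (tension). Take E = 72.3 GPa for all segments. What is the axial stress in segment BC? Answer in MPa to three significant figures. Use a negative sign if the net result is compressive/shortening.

266 MPa

Internal axial forces (sectioning from the free end, tension +): N_CD = 22.8 kN, N_BC = 67.1 kN, N_AB = 86.7 kN.
A_BC = 252.4 mm².
σ_BC = N_BC/A_BC = 67100/252.4 = 265.9 MPa.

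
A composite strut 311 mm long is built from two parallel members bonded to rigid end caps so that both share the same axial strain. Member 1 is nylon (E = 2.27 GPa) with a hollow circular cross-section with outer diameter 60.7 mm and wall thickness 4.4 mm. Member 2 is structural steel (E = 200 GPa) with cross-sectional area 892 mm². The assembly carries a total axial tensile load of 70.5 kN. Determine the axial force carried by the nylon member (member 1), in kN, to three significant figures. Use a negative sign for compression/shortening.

0.691 kN

A_1 = 778.2 mm².
Equal strain + equilibrium ⇒ each member carries load in proportion to AE: A₁E₁ = 1767000 N, A₂E₂ = 178400000 N, ΣAE = 180200000 N.
F₁ = P·A₁E₁/ΣAE = 70500·1767000/180200000 = 691.3 N.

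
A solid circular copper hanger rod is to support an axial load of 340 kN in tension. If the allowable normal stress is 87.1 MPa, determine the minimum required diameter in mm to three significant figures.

Required area A ≥ P/σ_allow = 340000/87.1 = 3904 mm².
For a solid circular section, d ≥ √(4A/π) = 70.5 mm.

70.5 mm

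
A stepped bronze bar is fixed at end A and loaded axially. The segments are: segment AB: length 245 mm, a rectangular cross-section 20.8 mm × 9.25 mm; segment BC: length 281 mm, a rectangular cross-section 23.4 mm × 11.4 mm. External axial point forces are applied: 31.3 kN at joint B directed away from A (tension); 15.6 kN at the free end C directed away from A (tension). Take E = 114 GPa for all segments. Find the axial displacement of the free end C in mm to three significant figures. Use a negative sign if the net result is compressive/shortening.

Internal axial forces (sectioning from the free end, tension +): N_BC = 15.6 kN, N_AB = 46.9 kN.
A_AB = 192.4 mm².
A_BC = 266.8 mm².
δ_AB = 46900·245/(192.4·114000) = 0.5239 mm
δ_BC = 15600·281/(266.8·114000) = 0.1441 mm
δ = Σδ_i = 0.668 mm.

0.668 mm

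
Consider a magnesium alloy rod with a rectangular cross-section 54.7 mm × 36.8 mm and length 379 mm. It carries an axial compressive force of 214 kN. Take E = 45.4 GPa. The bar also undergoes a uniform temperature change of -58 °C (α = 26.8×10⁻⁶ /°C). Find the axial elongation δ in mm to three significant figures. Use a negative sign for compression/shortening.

-1.48 mm

A = 2013 mm².
δ_mech = NL/(AE) = -214000·379/(2013·45400) = -0.8875 mm.
δ_thermal = αLΔT = 26.8e-6·379·-58 = -0.5891 mm.
δ = δ_mech + δ_thermal = -1.477 mm.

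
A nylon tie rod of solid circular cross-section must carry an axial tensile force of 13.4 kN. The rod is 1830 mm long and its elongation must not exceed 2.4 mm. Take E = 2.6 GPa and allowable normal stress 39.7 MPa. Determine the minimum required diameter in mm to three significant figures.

70.7 mm

Required area A ≥ P/σ_allow = 13400/39.7 = 337.5 mm².
For a solid circular section, d ≥ √(4A/π) = 20.73 mm.
Elongation limit: A ≥ PL/(Eδ_allow) = 13400·1830/(2600·2.4) = 3930 mm² ⇒ d ≥ 70.74 mm.
The elongation limit governs.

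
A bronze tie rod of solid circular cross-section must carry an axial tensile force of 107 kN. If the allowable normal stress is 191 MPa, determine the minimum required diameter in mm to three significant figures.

Required area A ≥ P/σ_allow = 107000/191 = 560.2 mm².
For a solid circular section, d ≥ √(4A/π) = 26.71 mm.

26.7 mm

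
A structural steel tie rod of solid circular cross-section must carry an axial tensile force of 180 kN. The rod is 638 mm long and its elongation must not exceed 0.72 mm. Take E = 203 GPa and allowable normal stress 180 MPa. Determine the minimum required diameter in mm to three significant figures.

35.7 mm

Required area A ≥ P/σ_allow = 180000/180 = 1000 mm².
For a solid circular section, d ≥ √(4A/π) = 35.68 mm.
Elongation limit: A ≥ PL/(Eδ_allow) = 180000·638/(203000·0.72) = 785.7 mm² ⇒ d ≥ 31.63 mm.
The stress limit governs.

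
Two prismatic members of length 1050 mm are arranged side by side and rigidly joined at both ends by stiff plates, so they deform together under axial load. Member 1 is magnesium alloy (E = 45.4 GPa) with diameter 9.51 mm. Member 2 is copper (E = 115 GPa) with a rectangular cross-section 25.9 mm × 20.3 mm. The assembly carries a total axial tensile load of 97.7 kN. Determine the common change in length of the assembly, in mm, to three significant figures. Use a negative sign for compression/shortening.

A_1 = 71.03 mm².
A_2 = 525.8 mm².
Equal strain + equilibrium ⇒ each member carries load in proportion to AE: A₁E₁ = 3225000 N, A₂E₂ = 60460000 N, ΣAE = 63690000 N.
δ = PL/ΣAE = 97700·1050/63690000 = 1.611 mm.

1.61 mm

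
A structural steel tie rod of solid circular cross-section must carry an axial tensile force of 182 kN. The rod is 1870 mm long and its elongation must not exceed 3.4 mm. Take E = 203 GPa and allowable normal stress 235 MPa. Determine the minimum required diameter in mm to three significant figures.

Required area A ≥ P/σ_allow = 182000/235 = 774.5 mm².
For a solid circular section, d ≥ √(4A/π) = 31.4 mm.
Elongation limit: A ≥ PL/(Eδ_allow) = 182000·1870/(203000·3.4) = 493.1 mm² ⇒ d ≥ 25.06 mm.
The stress limit governs.

31.4 mm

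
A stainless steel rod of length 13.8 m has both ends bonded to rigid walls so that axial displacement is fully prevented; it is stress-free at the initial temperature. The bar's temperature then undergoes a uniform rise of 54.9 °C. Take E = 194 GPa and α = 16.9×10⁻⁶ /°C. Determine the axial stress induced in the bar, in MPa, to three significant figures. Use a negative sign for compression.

-180 MPa

Free thermal expansion αLΔT = 16.9e-6 · 13800 · 54.9 = 12.8 mm.
The walls impose strain ε = −(12.8)/13800 = -9.2781e-04; σ = Eε = 194000 · -9.2781e-04 = -180 MPa.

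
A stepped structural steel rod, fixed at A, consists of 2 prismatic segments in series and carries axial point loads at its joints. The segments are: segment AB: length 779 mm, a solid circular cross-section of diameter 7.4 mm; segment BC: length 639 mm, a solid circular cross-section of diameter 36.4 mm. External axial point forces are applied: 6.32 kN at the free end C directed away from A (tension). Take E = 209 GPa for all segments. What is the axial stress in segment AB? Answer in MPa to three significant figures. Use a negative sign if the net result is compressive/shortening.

147 MPa

Internal axial forces (sectioning from the free end, tension +): N_BC = 6.32 kN, N_AB = 6.32 kN.
A_AB = 43.01 mm².
σ_AB = N_AB/A_AB = 6320/43.01 = 146.9 MPa.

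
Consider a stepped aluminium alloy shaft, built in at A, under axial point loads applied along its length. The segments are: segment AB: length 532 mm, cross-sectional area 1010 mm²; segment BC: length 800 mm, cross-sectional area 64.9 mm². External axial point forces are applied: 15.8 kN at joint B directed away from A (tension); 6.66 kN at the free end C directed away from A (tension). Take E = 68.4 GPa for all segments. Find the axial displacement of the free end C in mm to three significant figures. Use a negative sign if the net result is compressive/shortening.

1.37 mm

Internal axial forces (sectioning from the free end, tension +): N_BC = 6.66 kN, N_AB = 22.46 kN.
δ_AB = 22460·532/(1010·68400) = 0.173 mm
δ_BC = 6660·800/(64.9·68400) = 1.2 mm
δ = Σδ_i = 1.373 mm.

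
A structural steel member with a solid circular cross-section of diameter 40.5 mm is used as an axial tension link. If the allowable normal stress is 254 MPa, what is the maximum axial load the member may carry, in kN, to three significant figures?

327 kN

A = 1288 mm².
P_max = σ_allow · A = 254 · 1288 = 327200 N = 327.2 kN.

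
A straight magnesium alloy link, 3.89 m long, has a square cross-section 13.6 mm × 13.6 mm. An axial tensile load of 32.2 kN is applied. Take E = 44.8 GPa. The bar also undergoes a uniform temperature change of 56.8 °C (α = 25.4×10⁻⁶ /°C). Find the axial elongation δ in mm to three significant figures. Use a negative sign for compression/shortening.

A = 185 mm².
δ_mech = NL/(AE) = 32200·3890/(185·44800) = 15.12 mm.
δ_thermal = αLΔT = 25.4e-6·3890·56.8 = 5.612 mm.
δ = δ_mech + δ_thermal = 20.73 mm.

20.7 mm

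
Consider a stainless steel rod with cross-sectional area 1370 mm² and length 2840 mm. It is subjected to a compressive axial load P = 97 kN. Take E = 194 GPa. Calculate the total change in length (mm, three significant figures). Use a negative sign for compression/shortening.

-1.04 mm

δ_mech = NL/(AE) = -97000·2840/(1370·194000) = -1.036 mm.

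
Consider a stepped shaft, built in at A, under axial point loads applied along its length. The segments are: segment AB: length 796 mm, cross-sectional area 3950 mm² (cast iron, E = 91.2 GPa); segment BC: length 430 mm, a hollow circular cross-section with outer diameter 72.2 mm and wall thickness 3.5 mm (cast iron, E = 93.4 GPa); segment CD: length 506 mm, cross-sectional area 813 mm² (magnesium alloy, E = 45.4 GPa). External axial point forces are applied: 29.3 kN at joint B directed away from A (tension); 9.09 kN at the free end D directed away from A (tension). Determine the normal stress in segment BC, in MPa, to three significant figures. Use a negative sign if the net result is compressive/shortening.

12.0 MPa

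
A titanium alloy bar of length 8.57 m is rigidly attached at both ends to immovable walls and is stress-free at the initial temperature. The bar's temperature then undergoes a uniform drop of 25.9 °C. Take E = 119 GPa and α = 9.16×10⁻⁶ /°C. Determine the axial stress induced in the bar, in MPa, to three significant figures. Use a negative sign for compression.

Free thermal expansion αLΔT = 9.16e-6 · 8570 · -25.9 = -2.033 mm.
The walls impose strain ε = −(-2.033)/8570 = 2.3724e-04; σ = Eε = 119000 · 2.3724e-04 = 28.23 MPa.

28.2 MPa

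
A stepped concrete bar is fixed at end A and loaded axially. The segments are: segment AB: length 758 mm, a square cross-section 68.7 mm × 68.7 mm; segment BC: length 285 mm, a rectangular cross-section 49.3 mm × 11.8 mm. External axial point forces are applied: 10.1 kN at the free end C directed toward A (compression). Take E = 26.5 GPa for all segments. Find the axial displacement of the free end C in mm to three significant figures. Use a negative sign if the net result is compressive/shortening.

-0.248 mm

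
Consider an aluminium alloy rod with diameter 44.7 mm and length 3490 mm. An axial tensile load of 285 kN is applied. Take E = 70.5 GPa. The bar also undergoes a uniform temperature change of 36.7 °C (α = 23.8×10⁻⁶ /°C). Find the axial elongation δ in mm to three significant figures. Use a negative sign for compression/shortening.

12.0 mm

A = 1569 mm².
δ_mech = NL/(AE) = 285000·3490/(1569·70500) = 8.99 mm.
δ_thermal = αLΔT = 23.8e-6·3490·36.7 = 3.048 mm.
δ = δ_mech + δ_thermal = 12.04 mm.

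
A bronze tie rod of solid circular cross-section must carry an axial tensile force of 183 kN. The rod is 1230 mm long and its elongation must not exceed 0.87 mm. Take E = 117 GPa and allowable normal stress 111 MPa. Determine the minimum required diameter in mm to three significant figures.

53.1 mm

Required area A ≥ P/σ_allow = 183000/111 = 1649 mm².
For a solid circular section, d ≥ √(4A/π) = 45.82 mm.
Elongation limit: A ≥ PL/(Eδ_allow) = 183000·1230/(117000·0.87) = 2211 mm² ⇒ d ≥ 53.06 mm.
The elongation limit governs.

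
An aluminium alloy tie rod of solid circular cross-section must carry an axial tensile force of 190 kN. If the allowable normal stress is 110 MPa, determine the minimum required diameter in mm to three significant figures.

Required area A ≥ P/σ_allow = 190000/110 = 1727 mm².
For a solid circular section, d ≥ √(4A/π) = 46.9 mm.

46.9 mm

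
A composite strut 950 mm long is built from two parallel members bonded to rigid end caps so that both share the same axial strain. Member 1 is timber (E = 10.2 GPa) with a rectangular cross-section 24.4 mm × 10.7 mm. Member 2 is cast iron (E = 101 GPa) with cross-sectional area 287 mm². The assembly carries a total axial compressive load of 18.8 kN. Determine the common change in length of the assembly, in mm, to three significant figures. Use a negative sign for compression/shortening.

-0.564 mm

A_1 = 261.1 mm².
Equal strain + equilibrium ⇒ each member carries load in proportion to AE: A₁E₁ = 2663000 N, A₂E₂ = 28990000 N, ΣAE = 31650000 N.
δ = PL/ΣAE = -18800·950/31650000 = -0.5643 mm.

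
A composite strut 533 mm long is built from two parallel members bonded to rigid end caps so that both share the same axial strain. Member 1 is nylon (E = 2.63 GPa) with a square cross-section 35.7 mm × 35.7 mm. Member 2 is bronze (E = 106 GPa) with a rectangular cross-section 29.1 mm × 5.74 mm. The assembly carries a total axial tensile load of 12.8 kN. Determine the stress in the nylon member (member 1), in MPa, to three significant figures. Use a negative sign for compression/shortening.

1.60 MPa

A_1 = 1274 mm².
A_2 = 167 mm².
Equal strain + equilibrium ⇒ each member carries load in proportion to AE: A₁E₁ = 3352000 N, A₂E₂ = 17710000 N, ΣAE = 21060000 N.
σ₁ = P·E₁/ΣAE = 12800·2630/21060000 = 1.599 MPa.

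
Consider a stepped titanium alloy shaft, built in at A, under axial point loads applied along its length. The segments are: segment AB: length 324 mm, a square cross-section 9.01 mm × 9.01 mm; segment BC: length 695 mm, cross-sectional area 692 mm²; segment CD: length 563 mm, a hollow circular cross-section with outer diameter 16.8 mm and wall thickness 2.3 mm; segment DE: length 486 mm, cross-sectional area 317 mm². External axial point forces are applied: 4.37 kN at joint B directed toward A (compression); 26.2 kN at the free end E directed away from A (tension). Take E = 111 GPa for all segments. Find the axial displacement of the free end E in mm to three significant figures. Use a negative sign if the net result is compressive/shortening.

2.65 mm

Internal axial forces (sectioning from the free end, tension +): N_DE = 26.2 kN, N_CD = 26.2 kN, N_BC = 26.2 kN, N_AB = 21.83 kN.
A_AB = 81.18 mm².
A_CD = 104.8 mm².
δ_AB = 21830·324/(81.18·111000) = 0.7849 mm
δ_BC = 26200·695/(692·111000) = 0.2371 mm
δ_CD = 26200·563/(104.8·111000) = 1.268 mm
δ_DE = 26200·486/(317·111000) = 0.3619 mm
δ = Σδ_i = 2.652 mm.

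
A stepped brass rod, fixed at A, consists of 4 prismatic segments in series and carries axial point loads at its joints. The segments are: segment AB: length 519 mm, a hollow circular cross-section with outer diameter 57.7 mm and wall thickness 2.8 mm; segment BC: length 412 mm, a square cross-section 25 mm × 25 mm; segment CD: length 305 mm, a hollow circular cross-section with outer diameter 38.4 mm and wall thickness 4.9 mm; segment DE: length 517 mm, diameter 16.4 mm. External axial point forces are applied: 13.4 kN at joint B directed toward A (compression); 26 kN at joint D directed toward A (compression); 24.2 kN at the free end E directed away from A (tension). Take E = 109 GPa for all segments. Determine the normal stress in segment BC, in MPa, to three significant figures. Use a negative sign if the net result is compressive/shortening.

Internal axial forces (sectioning from the free end, tension +): N_DE = 24.2 kN, N_CD = -1.8 kN, N_BC = -1.8 kN, N_AB = -15.2 kN.
A_BC = 625 mm².
σ_BC = N_BC/A_BC = -1800/625 = -2.88 MPa.

-2.88 MPa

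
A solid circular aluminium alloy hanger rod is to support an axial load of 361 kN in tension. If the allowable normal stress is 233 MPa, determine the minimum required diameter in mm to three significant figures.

44.4 mm

Required area A ≥ P/σ_allow = 361000/233 = 1549 mm².
For a solid circular section, d ≥ √(4A/π) = 44.42 mm.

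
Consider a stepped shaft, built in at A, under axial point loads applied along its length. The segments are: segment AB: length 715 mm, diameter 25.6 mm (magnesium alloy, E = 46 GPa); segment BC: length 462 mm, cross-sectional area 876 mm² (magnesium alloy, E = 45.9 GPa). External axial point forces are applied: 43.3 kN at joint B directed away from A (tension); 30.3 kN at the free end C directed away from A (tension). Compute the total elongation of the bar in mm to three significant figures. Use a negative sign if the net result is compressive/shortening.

2.57 mm

Internal axial forces (sectioning from the free end, tension +): N_BC = 30.3 kN, N_AB = 73.6 kN.
A_AB = 514.7 mm².
δ_AB = 73600·715/(514.7·46000) = 2.223 mm
δ_BC = 30300·462/(876·45900) = 0.3482 mm
δ = Σδ_i = 2.571 mm.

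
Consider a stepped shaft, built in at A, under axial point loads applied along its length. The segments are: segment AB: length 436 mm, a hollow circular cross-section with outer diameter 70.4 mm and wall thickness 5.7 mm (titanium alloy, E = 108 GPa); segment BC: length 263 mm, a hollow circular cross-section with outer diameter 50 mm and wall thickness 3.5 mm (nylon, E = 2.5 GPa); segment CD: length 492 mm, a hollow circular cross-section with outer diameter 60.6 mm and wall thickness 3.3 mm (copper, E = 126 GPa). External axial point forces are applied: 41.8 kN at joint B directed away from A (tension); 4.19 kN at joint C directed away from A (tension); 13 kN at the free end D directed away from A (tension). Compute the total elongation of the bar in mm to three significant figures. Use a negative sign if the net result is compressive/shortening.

Internal axial forces (sectioning from the free end, tension +): N_CD = 13 kN, N_BC = 17.19 kN, N_AB = 58.99 kN.
A_AB = 1159 mm².
A_BC = 511.3 mm².
A_CD = 594 mm².
δ_AB = 58990·436/(1159·108000) = 0.2055 mm
δ_BC = 17190·263/(511.3·2500) = 3.537 mm
δ_CD = 13000·492/(594·126000) = 0.08545 mm
δ = Σδ_i = 3.828 mm.

3.83 mm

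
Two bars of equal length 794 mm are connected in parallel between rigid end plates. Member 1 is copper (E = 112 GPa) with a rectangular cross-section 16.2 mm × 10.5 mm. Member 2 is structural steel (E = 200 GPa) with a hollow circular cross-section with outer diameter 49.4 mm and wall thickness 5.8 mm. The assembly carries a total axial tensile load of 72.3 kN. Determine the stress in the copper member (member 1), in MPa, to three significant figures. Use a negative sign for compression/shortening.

A_1 = 170.1 mm².
A_2 = 794.4 mm².
Equal strain + equilibrium ⇒ each member carries load in proportion to AE: A₁E₁ = 19050000 N, A₂E₂ = 158900000 N, ΣAE = 177900000 N.
σ₁ = P·E₁/ΣAE = 72300·112000/177900000 = 45.51 MPa.

45.5 MPa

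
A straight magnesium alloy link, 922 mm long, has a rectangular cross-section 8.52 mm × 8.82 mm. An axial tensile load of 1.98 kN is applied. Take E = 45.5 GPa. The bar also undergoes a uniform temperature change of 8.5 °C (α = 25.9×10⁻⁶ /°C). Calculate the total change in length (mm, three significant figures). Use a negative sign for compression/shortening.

A = 75.15 mm².
δ_mech = NL/(AE) = 1980·922/(75.15·45500) = 0.5339 mm.
δ_thermal = αLΔT = 25.9e-6·922·8.5 = 0.203 mm.
δ = δ_mech + δ_thermal = 0.7369 mm.

0.737 mm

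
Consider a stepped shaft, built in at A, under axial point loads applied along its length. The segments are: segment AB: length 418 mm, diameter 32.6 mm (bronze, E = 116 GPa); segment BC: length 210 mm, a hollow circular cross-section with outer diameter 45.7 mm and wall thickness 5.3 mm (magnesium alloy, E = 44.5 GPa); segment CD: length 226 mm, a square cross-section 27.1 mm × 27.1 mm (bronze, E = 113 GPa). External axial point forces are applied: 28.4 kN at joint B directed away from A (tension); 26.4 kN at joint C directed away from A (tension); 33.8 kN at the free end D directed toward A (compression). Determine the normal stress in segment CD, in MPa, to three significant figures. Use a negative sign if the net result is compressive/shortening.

-46.0 MPa

Internal axial forces (sectioning from the free end, tension +): N_CD = -33.8 kN, N_BC = -7.4 kN, N_AB = 21 kN.
A_CD = 734.4 mm².
σ_CD = N_CD/A_CD = -33800/734.4 = -46.02 MPa.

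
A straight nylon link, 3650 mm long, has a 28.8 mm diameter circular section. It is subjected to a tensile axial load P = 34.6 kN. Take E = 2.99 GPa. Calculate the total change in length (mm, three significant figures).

64.8 mm

A = 651.4 mm².
δ_mech = NL/(AE) = 34600·3650/(651.4·2990) = 64.84 mm.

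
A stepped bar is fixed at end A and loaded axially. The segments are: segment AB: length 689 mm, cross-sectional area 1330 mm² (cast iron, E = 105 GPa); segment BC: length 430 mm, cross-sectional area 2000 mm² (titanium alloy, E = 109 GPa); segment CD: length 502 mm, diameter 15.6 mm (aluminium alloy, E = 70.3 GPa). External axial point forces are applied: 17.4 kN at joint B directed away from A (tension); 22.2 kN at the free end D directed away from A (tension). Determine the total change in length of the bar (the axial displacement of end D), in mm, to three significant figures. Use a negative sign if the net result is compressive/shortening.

Internal axial forces (sectioning from the free end, tension +): N_CD = 22.2 kN, N_BC = 22.2 kN, N_AB = 39.6 kN.
A_CD = 191.1 mm².
δ_AB = 39600·689/(1330·105000) = 0.1954 mm
δ_BC = 22200·430/(2000·109000) = 0.04379 mm
δ_CD = 22200·502/(191.1·70300) = 0.8294 mm
δ = Σδ_i = 1.069 mm.

1.07 mm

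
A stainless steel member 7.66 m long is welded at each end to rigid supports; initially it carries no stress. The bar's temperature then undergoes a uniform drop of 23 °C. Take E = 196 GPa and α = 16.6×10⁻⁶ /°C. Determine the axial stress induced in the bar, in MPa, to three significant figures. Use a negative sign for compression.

Free thermal expansion αLΔT = 16.6e-6 · 7660 · -23 = -2.925 mm.
The walls impose strain ε = −(-2.925)/7660 = 3.8180e-04; σ = Eε = 196000 · 3.8180e-04 = 74.83 MPa.

74.8 MPa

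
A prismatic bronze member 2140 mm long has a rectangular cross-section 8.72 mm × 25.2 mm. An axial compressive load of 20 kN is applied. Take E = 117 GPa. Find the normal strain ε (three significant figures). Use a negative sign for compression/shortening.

A = 219.7 mm².
σ = N/A = -91.01 MPa; ε = σ/E = -91.01/117000 = -7.779e-04.

-7.78e-04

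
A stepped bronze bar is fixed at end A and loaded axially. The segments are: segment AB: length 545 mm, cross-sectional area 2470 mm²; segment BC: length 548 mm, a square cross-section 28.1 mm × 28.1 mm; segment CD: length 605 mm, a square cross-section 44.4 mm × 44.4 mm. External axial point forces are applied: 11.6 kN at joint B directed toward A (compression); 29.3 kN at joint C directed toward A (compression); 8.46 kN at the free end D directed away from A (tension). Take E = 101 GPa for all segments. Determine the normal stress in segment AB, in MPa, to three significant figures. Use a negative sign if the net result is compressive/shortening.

-13.1 MPa

Internal axial forces (sectioning from the free end, tension +): N_CD = 8.46 kN, N_BC = -20.84 kN, N_AB = -32.44 kN.
σ_AB = N_AB/A_AB = -32440/2470 = -13.13 MPa.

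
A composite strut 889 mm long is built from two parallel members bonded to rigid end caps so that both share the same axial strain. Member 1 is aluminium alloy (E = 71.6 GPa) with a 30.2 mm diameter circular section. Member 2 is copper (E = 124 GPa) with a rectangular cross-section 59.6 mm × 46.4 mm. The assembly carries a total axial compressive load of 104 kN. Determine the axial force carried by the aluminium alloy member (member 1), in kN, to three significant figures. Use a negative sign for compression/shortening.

A_1 = 716.3 mm².
A_2 = 2765 mm².
Equal strain + equilibrium ⇒ each member carries load in proportion to AE: A₁E₁ = 51290000 N, A₂E₂ = 342900000 N, ΣAE = 394200000 N.
F₁ = P·A₁E₁/ΣAE = -104000·51290000/394200000 = -13530 N.

-13.5 kN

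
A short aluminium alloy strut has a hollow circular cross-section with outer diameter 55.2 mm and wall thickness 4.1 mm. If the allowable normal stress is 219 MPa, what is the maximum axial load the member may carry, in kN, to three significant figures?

144 kN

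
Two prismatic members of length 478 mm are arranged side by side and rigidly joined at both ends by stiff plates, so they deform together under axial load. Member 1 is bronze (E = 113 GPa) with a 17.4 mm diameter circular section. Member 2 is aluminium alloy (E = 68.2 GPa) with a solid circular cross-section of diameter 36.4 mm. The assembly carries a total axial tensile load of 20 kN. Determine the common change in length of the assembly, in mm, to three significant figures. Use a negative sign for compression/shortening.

0.0977 mm

A_1 = 237.8 mm².
A_2 = 1041 mm².
Equal strain + equilibrium ⇒ each member carries load in proportion to AE: A₁E₁ = 26870000 N, A₂E₂ = 70970000 N, ΣAE = 97840000 N.
δ = PL/ΣAE = 20000·478/97840000 = 0.09771 mm.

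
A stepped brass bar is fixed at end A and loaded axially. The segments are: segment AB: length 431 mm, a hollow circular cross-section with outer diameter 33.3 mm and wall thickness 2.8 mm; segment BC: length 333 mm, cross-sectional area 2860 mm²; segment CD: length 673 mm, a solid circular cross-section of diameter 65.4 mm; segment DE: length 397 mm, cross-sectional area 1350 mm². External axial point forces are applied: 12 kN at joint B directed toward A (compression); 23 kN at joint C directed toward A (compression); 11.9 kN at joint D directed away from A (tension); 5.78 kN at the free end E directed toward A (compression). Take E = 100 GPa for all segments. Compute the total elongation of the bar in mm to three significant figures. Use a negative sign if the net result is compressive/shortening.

-0.488 mm

Internal axial forces (sectioning from the free end, tension +): N_DE = -5.78 kN, N_CD = 6.12 kN, N_BC = -16.88 kN, N_AB = -28.88 kN.
A_AB = 268.3 mm².
A_CD = 3359 mm².
δ_AB = -28880·431/(268.3·100000) = -0.4639 mm
δ_BC = -16880·333/(2860·100000) = -0.01965 mm
δ_CD = 6120·673/(3359·100000) = 0.01226 mm
δ_DE = -5780·397/(1350·100000) = -0.017 mm
δ = Σδ_i = -0.4883 mm.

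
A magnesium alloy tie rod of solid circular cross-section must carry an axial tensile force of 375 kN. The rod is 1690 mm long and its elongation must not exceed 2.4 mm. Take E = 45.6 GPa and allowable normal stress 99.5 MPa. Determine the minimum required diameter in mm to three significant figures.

Required area A ≥ P/σ_allow = 375000/99.5 = 3769 mm².
For a solid circular section, d ≥ √(4A/π) = 69.27 mm.
Elongation limit: A ≥ PL/(Eδ_allow) = 375000·1690/(45600·2.4) = 5791 mm² ⇒ d ≥ 85.87 mm.
The elongation limit governs.

85.9 mm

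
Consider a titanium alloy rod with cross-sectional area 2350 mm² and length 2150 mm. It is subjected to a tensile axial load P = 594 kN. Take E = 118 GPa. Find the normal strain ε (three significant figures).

0.00214

σ = N/A = 252.8 MPa; ε = σ/E = 252.8/118000 = 2.142e-03.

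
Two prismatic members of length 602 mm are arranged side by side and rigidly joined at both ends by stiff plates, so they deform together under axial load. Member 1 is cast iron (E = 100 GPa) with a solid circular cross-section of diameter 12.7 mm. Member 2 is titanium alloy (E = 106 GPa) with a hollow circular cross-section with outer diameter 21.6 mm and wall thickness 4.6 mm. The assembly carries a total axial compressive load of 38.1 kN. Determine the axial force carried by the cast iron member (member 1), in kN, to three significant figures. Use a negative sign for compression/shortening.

-12.5 kN

A_1 = 126.7 mm².
A_2 = 245.7 mm².
Equal strain + equilibrium ⇒ each member carries load in proportion to AE: A₁E₁ = 12670000 N, A₂E₂ = 26040000 N, ΣAE = 38710000 N.
F₁ = P·A₁E₁/ΣAE = -38100·12670000/38710000 = -12470 N.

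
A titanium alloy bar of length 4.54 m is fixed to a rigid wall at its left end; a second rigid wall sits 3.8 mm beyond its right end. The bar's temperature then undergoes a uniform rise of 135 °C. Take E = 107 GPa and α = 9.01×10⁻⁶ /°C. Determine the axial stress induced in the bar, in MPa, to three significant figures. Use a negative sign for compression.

Free thermal expansion αLΔT = 9.01e-6 · 4540 · 135 = 5.522 mm.
The walls engage after the gap closes; constrained expansion = 5.522 − 3.8 = 1.722 mm.
The walls impose strain ε = −(1.722)/4540 = -3.7935e-04; σ = Eε = 107000 · -3.7935e-04 = -40.59 MPa.

-40.6 MPa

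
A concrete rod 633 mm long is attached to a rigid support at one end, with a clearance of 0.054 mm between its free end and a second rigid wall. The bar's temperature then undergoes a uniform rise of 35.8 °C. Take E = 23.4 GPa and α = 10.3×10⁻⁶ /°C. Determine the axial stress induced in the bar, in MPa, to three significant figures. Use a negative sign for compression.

Free thermal expansion αLΔT = 10.3e-6 · 633 · 35.8 = 0.2334 mm.
The walls engage after the gap closes; constrained expansion = 0.2334 − 0.054 = 0.1794 mm.
The walls impose strain ε = −(0.1794)/633 = -2.8343e-04; σ = Eε = 23400 · -2.8343e-04 = -6.632 MPa.

-6.63 MPa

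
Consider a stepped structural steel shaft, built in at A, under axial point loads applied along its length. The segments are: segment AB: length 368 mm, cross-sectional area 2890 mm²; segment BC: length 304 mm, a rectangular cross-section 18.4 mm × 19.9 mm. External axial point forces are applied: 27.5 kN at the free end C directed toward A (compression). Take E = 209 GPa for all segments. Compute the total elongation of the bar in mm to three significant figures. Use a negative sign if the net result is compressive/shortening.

Internal axial forces (sectioning from the free end, tension +): N_BC = -27.5 kN, N_AB = -27.5 kN.
A_BC = 366.2 mm².
δ_AB = -27500·368/(2890·209000) = -0.01675 mm
δ_BC = -27500·304/(366.2·209000) = -0.1092 mm
δ = Σδ_i = -0.126 mm.

-0.126 mm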